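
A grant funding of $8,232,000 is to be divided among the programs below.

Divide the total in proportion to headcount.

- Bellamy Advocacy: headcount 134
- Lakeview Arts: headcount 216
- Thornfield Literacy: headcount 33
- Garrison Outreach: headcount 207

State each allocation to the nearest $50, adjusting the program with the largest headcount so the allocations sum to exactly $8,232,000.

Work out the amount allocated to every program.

Bellamy Advocacy: $1,869,650 · Lakeview Arts: $3,013,700 · Thornfield Literacy: $460,450 · Garrison Outreach: $2,888,200

Total headcount = 590.
Raw shares: Bellamy Advocacy 134/590 × $8,232,000 = 1,869,640.68; Lakeview Arts 216/590 × $8,232,000 = 3,013,749.15; Thornfield Literacy 33/590 × $8,232,000 = 460,433.90; Garrison Outreach 207/590 × $8,232,000 = 2,888,176.27.
At nearest $50: Bellamy Advocacy $1,869,650; Lakeview Arts $3,013,750; Thornfield Literacy $460,450; Garrison Outreach $2,888,200. Sum = $8,232,050.
Difference $8,232,000 − $8,232,050 = −$50 applied to largest headcount (Lakeview Arts): Lakeview Arts becomes $3,013,700.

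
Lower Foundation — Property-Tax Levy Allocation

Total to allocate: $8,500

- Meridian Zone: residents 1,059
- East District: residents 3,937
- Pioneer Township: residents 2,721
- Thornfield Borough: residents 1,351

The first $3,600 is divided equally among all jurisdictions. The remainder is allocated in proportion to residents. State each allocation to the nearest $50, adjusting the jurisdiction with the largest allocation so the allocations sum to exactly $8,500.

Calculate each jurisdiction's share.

$3,600 shared equally gives $900 per jurisdiction.
Remainder $4,900 by residents (total 9,068): Meridian Zone 572.24 → $550; East District 2,127.40 → $2,150; Pioneer Township 1,470.32 → $1,450; Thornfield Borough 730.03 → $750.
Totals: Meridian Zone $900 + $550 = $1,450; East District $900 + $2,150 = $3,050; Pioneer Township $900 + $1,450 = $2,350; Thornfield Borough $900 + $750 = $1,650.

Meridian Zone: $1,450 | East District: $3,050 | Pioneer Township: $2,350 | Thornfield Borough: $1,650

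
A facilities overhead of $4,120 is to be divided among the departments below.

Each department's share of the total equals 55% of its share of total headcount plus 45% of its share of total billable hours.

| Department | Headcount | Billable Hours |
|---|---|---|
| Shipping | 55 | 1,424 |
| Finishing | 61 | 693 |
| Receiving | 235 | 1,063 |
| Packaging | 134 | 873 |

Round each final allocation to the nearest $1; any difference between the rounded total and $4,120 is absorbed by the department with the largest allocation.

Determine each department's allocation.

Shipping: $908 · Finishing: $602 · Receiving: $1,585 · Packaging: $1,025

Totals — headcount 485, billable hours 4,053.
Composite weights (55% headcount + 45% billable hours): Shipping 0.2205; Finishing 0.1461; Receiving 0.3845; Packaging 0.2489.
Raw shares: Shipping 908.36; Finishing 602.01; Receiving 1,584.22; Packaging 1,025.41.
Rounded to nearest $1: Shipping $908; Finishing $602; Receiving $1,584; Packaging $1,025. Sum = $4,119.
Difference $4,120 − $4,119 = +$1 applied to largest allocation (Receiving): Receiving becomes $1,585.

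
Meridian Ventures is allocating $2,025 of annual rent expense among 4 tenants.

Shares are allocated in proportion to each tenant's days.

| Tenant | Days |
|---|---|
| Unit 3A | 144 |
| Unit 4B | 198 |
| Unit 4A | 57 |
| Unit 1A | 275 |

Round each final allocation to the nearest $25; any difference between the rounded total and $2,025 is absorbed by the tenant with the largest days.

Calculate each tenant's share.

Unit 3A: $425 · Unit 4B: $600 · Unit 4A: $175 · Unit 1A: $825

Combined days = 144 + 198 + 57 + 275 = 674.
Unrounded shares: Unit 3A 432.64; Unit 4B 594.88; Unit 4A 171.25; Unit 1A 826.22.
At nearest $25: Unit 3A $425; Unit 4B $600; Unit 4A $175; Unit 1A $825. Sum = $2,025.
Rounded total matches; no reconciliation needed.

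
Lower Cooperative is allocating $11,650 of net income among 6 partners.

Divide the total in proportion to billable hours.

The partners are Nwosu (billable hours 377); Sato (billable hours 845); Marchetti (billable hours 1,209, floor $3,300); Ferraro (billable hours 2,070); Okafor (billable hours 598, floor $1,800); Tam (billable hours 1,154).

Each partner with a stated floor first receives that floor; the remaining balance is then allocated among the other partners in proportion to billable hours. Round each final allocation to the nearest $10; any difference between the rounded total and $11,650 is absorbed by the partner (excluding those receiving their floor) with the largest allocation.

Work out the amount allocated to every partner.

Fund the minimums — Marchetti $3,300; Okafor $1,800. Remaining pool $6,550.
Remaining pool split over remaining billable hours 4,446: Nwosu 555.41 → $560; Sato 1,244.88 → $1,240; Ferraro 3,049.60 → $3,050; Tam 1,700.11 → $1,700.

Nwosu: $560; Sato: $1,240; Marchetti: $3,300; Ferraro: $3,050; Okafor: $1,800; Tam: $1,700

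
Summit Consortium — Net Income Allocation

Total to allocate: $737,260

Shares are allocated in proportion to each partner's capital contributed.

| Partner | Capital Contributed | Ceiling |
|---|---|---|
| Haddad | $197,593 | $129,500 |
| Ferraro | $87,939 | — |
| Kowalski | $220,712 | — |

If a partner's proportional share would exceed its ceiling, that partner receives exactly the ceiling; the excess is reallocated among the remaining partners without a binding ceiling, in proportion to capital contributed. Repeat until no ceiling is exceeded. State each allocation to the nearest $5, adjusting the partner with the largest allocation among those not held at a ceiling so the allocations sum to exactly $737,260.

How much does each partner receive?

Combined capital contributed = 506,244.
Unconstrained shares: Haddad 287,761.27; Ferraro 128,068.49; Kowalski 321,430.24.
Held at cap: Haddad ($129,500); balance $607,760 reallocated over remaining capital contributed 308,651.
Shares after redistribution: Ferraro 173,159.35 → $173,160; Kowalski 434,600.65 → $434,600.

Haddad: $129,500 · Ferraro: $173,160 · Kowalski: $434,600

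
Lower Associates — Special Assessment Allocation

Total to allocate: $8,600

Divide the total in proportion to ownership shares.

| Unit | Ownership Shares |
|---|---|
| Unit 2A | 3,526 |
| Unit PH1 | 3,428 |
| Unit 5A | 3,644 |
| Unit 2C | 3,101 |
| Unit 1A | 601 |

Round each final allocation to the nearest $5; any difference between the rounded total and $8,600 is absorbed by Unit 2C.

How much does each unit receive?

Unit 2A: $2,120 · Unit PH1: $2,060 · Unit 5A: $2,190 · Unit 2C: $1,870 · Unit 1A: $360

Total ownership shares = 14,300.
Raw shares: Unit 2A 3,526/14,300 × $8,600 = 2,120.53; Unit PH1 3,428/14,300 × $8,600 = 2,061.59; Unit 5A 3,644/14,300 × $8,600 = 2,191.50; Unit 2C 3,101/14,300 × $8,600 = 1,864.94; Unit 1A 601/14,300 × $8,600 = 361.44.
At nearest $5: Unit 2A $2,120; Unit PH1 $2,060; Unit 5A $2,190; Unit 2C $1,865; Unit 1A $360. Sum = $8,595.
Difference $8,600 − $8,595 = +$5 applied to Unit 2C: Unit 2C becomes $1,870.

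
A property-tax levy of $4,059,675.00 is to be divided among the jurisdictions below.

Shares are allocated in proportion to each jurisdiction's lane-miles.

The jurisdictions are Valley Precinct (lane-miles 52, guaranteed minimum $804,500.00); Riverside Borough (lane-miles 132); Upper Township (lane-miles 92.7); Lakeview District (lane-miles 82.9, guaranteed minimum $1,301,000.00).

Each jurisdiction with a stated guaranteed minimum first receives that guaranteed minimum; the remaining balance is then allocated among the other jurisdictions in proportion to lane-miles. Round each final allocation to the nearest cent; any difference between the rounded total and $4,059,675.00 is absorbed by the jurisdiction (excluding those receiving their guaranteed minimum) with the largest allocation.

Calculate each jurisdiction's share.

Fund the minimums — Valley Precinct $804,500.00; Lakeview District $1,301,000.00. Remaining pool $1,954,175.00.
Remaining pool split over remaining lane-miles 224.7: Riverside Borough 1,147,979.9733 → $1,147,979.97; Upper Township 806,195.0267 → $806,195.03.

Valley Precinct: $804,500.00 · Riverside Borough: $1,147,979.97 · Upper Township: $806,195.03 · Lakeview District: $1,301,000.00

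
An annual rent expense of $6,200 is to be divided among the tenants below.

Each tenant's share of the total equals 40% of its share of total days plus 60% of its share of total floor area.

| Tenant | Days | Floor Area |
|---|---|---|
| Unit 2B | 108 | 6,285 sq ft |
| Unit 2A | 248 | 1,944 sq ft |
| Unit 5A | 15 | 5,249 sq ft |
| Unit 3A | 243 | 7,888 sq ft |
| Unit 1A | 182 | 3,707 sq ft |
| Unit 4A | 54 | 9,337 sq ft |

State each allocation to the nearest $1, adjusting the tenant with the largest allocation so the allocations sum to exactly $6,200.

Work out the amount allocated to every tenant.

Totals — days 850, floor area 34,410.
Blended shares (40% days + 60% floor area): Unit 2B 0.1604; Unit 2A 0.1506; Unit 5A 0.0986; Unit 3A 0.2519; Unit 1A 0.1503; Unit 4A 0.1882.
Proportional shares: Unit 2B 994.57; Unit 2A 933.74; Unit 5A 611.22; Unit 3A 1,561.74; Unit 1A 931.77; Unit 4A 1,166.96.
Rounded to nearest $1: Unit 2B $995; Unit 2A $934; Unit 5A $611; Unit 3A $1,562; Unit 1A $932; Unit 4A $1,167. Sum = $6,201.
Difference $6,200 − $6,201 = −$1 applied to largest allocation (Unit 3A): Unit 3A becomes $1,561.

Unit 2B: $995; Unit 2A: $934; Unit 5A: $611; Unit 3A: $1,561; Unit 1A: $932; Unit 4A: $1,167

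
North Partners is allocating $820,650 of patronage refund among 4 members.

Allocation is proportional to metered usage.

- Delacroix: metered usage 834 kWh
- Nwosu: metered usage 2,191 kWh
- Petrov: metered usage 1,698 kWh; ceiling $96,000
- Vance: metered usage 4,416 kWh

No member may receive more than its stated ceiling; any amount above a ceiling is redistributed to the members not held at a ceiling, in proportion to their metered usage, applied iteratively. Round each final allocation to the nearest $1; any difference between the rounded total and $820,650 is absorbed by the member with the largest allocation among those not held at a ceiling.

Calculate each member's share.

Delacroix: $81,220; Nwosu: $213,373; Petrov: $96,000; Vance: $430,057

Combined metered usage = 9,139.
Proportional shares (ignoring caps): Delacroix 74,890.26; Nwosu 196,744.08; Petrov 152,474.42; Vance 396,541.24.
Held at cap: Petrov ($96,000); remaining pool $724,650 reallocated over remaining metered usage 7,441.
Remaining shares: Delacroix 81,220.01 → $81,220; Nwosu 213,372.95 → $213,373; Vance 430,057.04 → $430,057.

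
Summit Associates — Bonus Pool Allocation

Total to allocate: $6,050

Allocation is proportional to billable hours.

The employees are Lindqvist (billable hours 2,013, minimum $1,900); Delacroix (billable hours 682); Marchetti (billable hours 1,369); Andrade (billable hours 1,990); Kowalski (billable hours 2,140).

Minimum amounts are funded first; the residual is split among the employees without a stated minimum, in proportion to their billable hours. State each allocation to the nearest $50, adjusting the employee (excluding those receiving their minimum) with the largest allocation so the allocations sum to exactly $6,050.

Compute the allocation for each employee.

Minimums first: Lindqvist $1,900. Remaining pool $4,150.
Remaining pool split over remaining billable hours 6,181: Delacroix 457.90 → $450; Marchetti 919.16 → $900; Andrade 1,336.11 → $1,350; Kowalski 1,436.82 → $1,450.

Lindqvist: $1,900; Delacroix: $450; Marchetti: $900; Andrade: $1,350; Kowalski: $1,450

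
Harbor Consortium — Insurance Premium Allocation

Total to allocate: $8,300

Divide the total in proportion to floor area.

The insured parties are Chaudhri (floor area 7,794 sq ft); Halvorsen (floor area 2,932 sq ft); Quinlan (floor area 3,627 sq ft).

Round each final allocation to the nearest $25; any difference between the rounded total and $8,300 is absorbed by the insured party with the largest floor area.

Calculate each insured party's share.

Floor area total: 7,794 + 2,932 + 3,627 = 14,353.
Pro-rata amounts: Chaudhri 4,507.09; Halvorsen 1,695.51; Quinlan 2,097.41.
Rounded to nearest $25: Chaudhri $4,500; Halvorsen $1,700; Quinlan $2,100. Sum = $8,300.
No rounding difference to absorb.

Chaudhri: $4,500; Halvorsen: $1,700; Quinlan: $2,100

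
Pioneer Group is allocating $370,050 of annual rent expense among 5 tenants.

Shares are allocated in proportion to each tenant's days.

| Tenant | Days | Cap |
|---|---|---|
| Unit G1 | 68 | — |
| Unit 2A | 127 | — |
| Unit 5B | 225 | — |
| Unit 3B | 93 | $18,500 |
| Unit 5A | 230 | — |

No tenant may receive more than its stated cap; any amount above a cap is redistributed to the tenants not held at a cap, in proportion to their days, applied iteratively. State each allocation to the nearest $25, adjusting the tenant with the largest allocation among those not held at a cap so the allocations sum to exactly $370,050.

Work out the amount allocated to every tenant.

Unit G1: $36,775; Unit 2A: $68,675; Unit 5B: $121,700; Unit 3B: $18,500; Unit 5A: $124,400

Sum of days: 743.
Unconstrained shares: Unit G1 33,867.29; Unit 2A 63,252.15; Unit 5B 112,060.90; Unit 3B 46,318.51; Unit 5A 114,551.14.
Cap binds for Unit 3B ($18,500); remaining pool $351,550 reallocated over remaining days 650.
Redistributed shares: Unit G1 36,777.54 → $36,775; Unit 2A 68,687.46 → $68,675; Unit 5B 121,690.38 → $121,700; Unit 5A 124,394.62 → $124,400.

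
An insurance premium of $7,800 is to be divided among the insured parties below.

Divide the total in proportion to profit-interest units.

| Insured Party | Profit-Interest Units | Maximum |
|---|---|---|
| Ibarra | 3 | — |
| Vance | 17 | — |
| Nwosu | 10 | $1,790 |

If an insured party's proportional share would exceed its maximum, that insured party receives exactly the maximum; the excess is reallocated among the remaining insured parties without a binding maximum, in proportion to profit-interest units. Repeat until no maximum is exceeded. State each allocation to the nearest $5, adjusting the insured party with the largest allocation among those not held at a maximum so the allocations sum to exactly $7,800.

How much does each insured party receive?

Ibarra: $900 · Vance: $5,110 · Nwosu: $1,790

Profit-interest units total: 30.
Proportional shares (ignoring caps): Ibarra 780.00; Vance 4,420.00; Nwosu 2,600.00.
Held at cap: Nwosu ($1,790); residual $6,010 reallocated over remaining profit-interest units 20.
Shares after redistribution: Ibarra 901.50 → $900; Vance 5,108.50 → $5,110.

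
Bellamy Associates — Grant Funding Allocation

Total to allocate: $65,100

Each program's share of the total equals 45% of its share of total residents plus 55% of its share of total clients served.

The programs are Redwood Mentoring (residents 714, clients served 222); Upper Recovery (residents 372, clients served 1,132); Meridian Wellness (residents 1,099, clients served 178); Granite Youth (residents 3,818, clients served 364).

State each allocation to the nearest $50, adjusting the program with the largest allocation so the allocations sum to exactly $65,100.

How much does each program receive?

Residents total 6,003; clients served total 1,896.
Combined weights (45% residents + 55% clients served): Redwood Mentoring 0.1179; Upper Recovery 0.3563; Meridian Wellness 0.1340; Granite Youth 0.3918.
Pro-rata amounts: Redwood Mentoring 7,676.72; Upper Recovery 23,192.63; Meridian Wellness 8,724.63; Granite Youth 25,506.02.
After rounding ($50): Redwood Mentoring $7,700; Upper Recovery $23,200; Meridian Wellness $8,700; Granite Youth $25,500. Sum = $65,100.
Rounded total matches; no reconciliation needed.

Redwood Mentoring: $7,700; Upper Recovery: $23,200; Meridian Wellness: $8,700; Granite Youth: $25,500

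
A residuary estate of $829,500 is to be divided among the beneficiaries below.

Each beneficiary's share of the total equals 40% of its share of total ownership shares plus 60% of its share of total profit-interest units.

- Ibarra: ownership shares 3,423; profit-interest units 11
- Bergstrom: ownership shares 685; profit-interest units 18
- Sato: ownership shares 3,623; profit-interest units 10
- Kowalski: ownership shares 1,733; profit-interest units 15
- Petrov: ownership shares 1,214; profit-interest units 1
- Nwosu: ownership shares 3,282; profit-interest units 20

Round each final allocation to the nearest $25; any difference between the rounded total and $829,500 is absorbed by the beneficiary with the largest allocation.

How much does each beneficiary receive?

Ibarra: $154,350; Bergstrom: $135,725; Sato: $152,475; Kowalski: $140,725; Petrov: $35,500; Nwosu: $210,725

Totals — ownership shares 13,960, profit-interest units 75.
Blended shares (40% ownership shares + 60% profit-interest units): Ibarra 0.1861; Bergstrom 0.1636; Sato 0.1838; Kowalski 0.1697; Petrov 0.0428; Nwosu 0.2540.
Unrounded shares: Ibarra 154,353.55; Bergstrom 135,729.02; Sato 152,471.13; Kowalski 140,729.79; Petrov 35,490.24; Nwosu 210,726.28.
At nearest $25: Ibarra $154,350; Bergstrom $135,725; Sato $152,475; Kowalski $140,725; Petrov $35,500; Nwosu $210,725. Sum = $829,500.
Sum already equals the total — no adjustment.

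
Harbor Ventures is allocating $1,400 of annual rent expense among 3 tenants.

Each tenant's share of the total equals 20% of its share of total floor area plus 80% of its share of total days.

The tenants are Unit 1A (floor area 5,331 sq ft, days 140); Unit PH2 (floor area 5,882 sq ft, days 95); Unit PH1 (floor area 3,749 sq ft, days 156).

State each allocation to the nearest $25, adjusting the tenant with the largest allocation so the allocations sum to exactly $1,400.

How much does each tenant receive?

Unit 1A: $500 | Unit PH2: $375 | Unit PH1: $525

Totals — floor area 14,962, days 391.
Blended shares (20% floor area + 80% days): Unit 1A 0.3577; Unit PH2 0.2730; Unit PH1 0.3693.
Pro-rata amounts: Unit 1A 500.79; Unit PH2 382.20; Unit PH1 517.01.
At nearest $25: Unit 1A $500; Unit PH2 $375; Unit PH1 $525. Sum = $1,400.
No rounding difference to absorb.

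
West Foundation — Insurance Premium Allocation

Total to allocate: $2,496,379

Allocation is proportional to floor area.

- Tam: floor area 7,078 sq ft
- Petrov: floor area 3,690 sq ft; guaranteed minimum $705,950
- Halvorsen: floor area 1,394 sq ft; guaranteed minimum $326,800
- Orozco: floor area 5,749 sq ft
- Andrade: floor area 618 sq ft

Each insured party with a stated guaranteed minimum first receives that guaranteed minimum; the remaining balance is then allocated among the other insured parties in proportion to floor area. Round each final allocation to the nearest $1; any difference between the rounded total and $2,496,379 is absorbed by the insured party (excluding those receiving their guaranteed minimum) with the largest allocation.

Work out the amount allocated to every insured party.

Guaranteed amounts: Petrov $705,950; Halvorsen $326,800. Residual $1,463,629.
Residual split over remaining floor area 13,445: Tam 770,514.40 → $770,514; Orozco 625,838.83 → $625,839; Andrade 67,275.77 → $67,276.

Tam: $770,514 · Petrov: $705,950 · Halvorsen: $326,800 · Orozco: $625,839 · Andrade: $67,276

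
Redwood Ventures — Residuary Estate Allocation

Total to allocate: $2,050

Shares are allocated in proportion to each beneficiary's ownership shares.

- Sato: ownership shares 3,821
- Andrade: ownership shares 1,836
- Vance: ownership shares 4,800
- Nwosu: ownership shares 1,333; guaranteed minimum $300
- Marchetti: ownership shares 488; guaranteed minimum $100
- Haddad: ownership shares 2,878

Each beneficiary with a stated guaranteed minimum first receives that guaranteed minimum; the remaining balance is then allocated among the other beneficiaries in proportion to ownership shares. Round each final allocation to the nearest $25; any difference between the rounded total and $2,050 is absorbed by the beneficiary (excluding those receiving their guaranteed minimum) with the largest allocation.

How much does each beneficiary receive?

Sato: $475 | Andrade: $225 | Vance: $600 | Nwosu: $300 | Marchetti: $100 | Haddad: $350

Fund the minimums — Nwosu $300; Marchetti $100. Remaining pool $1,650.
Remaining pool split over remaining ownership shares 13,335: Sato 472.79 → $475; Andrade 227.18 → $225; Vance 593.93 → $600; Haddad 356.11 → $350.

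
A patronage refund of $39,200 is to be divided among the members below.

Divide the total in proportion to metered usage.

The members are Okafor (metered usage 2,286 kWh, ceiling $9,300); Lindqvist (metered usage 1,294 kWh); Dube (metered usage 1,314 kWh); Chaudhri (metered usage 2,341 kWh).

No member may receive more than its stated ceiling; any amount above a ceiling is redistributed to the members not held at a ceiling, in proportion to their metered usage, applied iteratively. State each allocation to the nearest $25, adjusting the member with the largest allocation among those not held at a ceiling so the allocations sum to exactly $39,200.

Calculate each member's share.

Total metered usage = 7,235.
Pro-rata shares before constraints: Okafor 12,385.79; Lindqvist 7,011.03; Dube 7,119.39; Chaudhri 12,683.79.
Capped: Okafor ($9,300); residual $29,900 reallocated over remaining metered usage 4,949.
Shares after redistribution: Lindqvist 7,817.86 → $7,825; Dube 7,938.69 → $7,950; Chaudhri 14,143.44 → $14,150.
Rounding difference −$25 applied to Chaudhri → $14,125.

Okafor: $9,300; Lindqvist: $7,825; Dube: $7,950; Chaudhri: $14,125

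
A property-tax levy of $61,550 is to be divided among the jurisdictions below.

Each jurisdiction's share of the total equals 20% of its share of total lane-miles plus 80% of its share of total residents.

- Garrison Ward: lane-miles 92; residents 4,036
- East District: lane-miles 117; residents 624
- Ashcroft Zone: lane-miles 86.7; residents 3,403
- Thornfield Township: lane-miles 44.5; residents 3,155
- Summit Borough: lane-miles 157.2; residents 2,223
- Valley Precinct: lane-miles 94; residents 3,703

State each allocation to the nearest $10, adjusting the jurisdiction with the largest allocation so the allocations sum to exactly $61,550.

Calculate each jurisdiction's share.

Garrison Ward: $13,500 · East District: $4,230 · Ashcroft Zone: $11,580 · Thornfield Township: $9,990 · Summit Borough: $9,660 · Valley Precinct: $12,590

Totals — lane-miles 591.4, residents 17,144.
Blended shares (20% lane-miles + 80% residents): Garrison Ward 0.2194; East District 0.0687; Ashcroft Zone 0.1881; Thornfield Township 0.1623; Summit Borough 0.1569; Valley Precinct 0.2046.
Unrounded shares: Garrison Ward 13,506.95; East District 4,227.57; Ashcroft Zone 11,578.56; Thornfield Township 9,987.88; Summit Borough 9,656.89; Valley Precinct 12,592.15.
After rounding ($10): Garrison Ward $13,510; East District $4,230; Ashcroft Zone $11,580; Thornfield Township $9,990; Summit Borough $9,660; Valley Precinct $12,590. Sum = $61,560.
Difference $61,550 − $61,560 = −$10 applied to largest allocation (Garrison Ward): Garrison Ward becomes $13,500.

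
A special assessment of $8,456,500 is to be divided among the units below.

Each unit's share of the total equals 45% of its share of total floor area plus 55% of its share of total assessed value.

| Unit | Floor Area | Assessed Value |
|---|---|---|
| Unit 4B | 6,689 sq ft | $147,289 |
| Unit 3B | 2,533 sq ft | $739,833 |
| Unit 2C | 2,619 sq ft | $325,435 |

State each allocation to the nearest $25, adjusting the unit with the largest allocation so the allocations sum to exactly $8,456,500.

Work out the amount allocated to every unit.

Totals — floor area 11,841, assessed value 1,212,557.
Blended shares (45% floor area + 55% assessed value): Unit 4B 0.3210; Unit 3B 0.4318; Unit 2C 0.2471.
Proportional shares: Unit 4B 2,714,655.65; Unit 3B 3,651,868.15; Unit 2C 2,089,976.20.
After rounding ($25): Unit 4B $2,714,650; Unit 3B $3,651,875; Unit 2C $2,089,975. Sum = $8,456,500.
Rounded total matches; no reconciliation needed.

Unit 4B: $2,714,650; Unit 3B: $3,651,875; Unit 2C: $2,089,975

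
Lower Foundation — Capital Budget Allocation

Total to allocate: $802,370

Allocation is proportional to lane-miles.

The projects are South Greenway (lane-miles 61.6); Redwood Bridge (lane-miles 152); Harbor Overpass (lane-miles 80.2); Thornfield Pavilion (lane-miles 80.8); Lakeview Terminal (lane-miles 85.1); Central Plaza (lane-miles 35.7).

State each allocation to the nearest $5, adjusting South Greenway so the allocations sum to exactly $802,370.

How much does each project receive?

Total lane-miles = 495.4.
Raw shares: South Greenway 61.6/495.4 × $802,370 = 99,769.87; Redwood Bridge 152/495.4 × $802,370 = 246,185.39; Harbor Overpass 80.2/495.4 × $802,370 = 129,895.18; Thornfield Pavilion 80.8/495.4 × $802,370 = 130,866.97; Lakeview Terminal 85.1/495.4 × $802,370 = 137,831.42; Central Plaza 35.7/495.4 × $802,370 = 57,821.17.
At nearest $5: South Greenway $99,770; Redwood Bridge $246,185; Harbor Overpass $129,895; Thornfield Pavilion $130,865; Lakeview Terminal $137,830; Central Plaza $57,820. Sum = $802,365.
Difference $802,370 − $802,365 = +$5 applied to South Greenway: South Greenway becomes $99,775.

South Greenway: $99,775; Redwood Bridge: $246,185; Harbor Overpass: $129,895; Thornfield Pavilion: $130,865; Lakeview Terminal: $137,830; Central Plaza: $57,820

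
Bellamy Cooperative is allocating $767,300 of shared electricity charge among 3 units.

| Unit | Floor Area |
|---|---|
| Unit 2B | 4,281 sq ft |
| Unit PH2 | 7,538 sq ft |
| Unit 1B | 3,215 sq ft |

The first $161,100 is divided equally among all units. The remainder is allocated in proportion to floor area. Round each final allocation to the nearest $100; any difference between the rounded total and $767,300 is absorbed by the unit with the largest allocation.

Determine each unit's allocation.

Equal tier: $161,100 ÷ 3 = $53,700 apiece.
Remainder $606,200 by floor area (total 15,034): Unit 2B 172,618.21 → $172,600; Unit PH2 303,946.76 → $303,900; Unit 1B 129,635.03 → $129,600.
Rounding difference +$100 on remainder applied to Unit PH2.
Totals: Unit 2B $53,700 + $172,600 = $226,300; Unit PH2 $53,700 + $304,000 = $357,700; Unit 1B $53,700 + $129,600 = $183,300.

Unit 2B: $226,300 · Unit PH2: $357,700 · Unit 1B: $183,300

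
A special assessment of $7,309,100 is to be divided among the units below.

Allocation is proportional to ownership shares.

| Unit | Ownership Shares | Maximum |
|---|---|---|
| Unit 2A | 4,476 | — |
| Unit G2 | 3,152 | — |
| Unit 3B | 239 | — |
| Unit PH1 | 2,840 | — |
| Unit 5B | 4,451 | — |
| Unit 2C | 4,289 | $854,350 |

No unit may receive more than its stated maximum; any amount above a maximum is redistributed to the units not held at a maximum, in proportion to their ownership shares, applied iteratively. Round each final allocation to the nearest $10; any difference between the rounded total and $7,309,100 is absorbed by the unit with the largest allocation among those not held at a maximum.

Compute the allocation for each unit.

Unit 2A: $1,906,030; Unit G2: $1,342,220; Unit 3B: $101,770; Unit PH1: $1,209,360; Unit 5B: $1,895,370; Unit 2C: $854,350

Total ownership shares = 19,447.
Unconstrained shares: Unit 2A 1,682,291.95; Unit G2 1,184,670.29; Unit 3B 89,827.47; Unit PH1 1,067,405.98; Unit 5B 1,672,895.77; Unit 2C 1,612,008.53.
Capped: Unit 2C ($854,350); balance $6,454,750 reallocated over remaining ownership shares 15,158.
Redistributed shares: Unit 2A 1,906,020.65 → $1,906,020; Unit G2 1,342,220.08 → $1,342,220; Unit 3B 101,773.67 → $101,770; Unit PH1 1,209,360.73 → $1,209,360; Unit 5B 1,895,374.87 → $1,895,370.
Rounding difference +$10 applied to Unit 2A → $1,906,030.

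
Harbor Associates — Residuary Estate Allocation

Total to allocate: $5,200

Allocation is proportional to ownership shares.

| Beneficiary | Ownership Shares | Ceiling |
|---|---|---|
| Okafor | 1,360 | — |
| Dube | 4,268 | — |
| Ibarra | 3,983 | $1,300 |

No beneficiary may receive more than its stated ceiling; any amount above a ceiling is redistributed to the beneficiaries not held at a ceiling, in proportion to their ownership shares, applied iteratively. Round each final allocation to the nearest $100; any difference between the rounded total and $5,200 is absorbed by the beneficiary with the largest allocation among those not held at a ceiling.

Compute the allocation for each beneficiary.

Total ownership shares = 9,611.
Pro-rata shares before constraints: Okafor 735.82; Dube 2,309.19; Ibarra 2,154.99.
Capped: Ibarra ($1,300); residual $3,900 reallocated over remaining ownership shares 5,628.
Shares after redistribution: Okafor 942.43 → $900; Dube 2,957.57 → $3,000.

Okafor: $900; Dube: $3,000; Ibarra: $1,300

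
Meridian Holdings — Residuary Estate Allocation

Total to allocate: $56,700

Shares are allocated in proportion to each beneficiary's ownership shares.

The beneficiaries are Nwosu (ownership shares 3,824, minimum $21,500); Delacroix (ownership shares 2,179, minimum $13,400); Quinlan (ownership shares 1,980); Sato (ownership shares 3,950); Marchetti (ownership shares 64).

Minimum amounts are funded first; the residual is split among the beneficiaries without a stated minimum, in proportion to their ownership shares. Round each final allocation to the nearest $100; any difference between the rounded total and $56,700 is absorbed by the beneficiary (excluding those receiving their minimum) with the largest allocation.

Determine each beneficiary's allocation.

Minimums first: Nwosu $21,500; Delacroix $13,400. Balance $21,800.
Balance split over remaining ownership shares 5,994: Quinlan 7,201.20 → $7,200; Sato 14,366.03 → $14,400; Marchetti 232.77 → $200.

Nwosu: $21,500 · Delacroix: $13,400 · Quinlan: $7,200 · Sato: $14,400 · Marchetti: $200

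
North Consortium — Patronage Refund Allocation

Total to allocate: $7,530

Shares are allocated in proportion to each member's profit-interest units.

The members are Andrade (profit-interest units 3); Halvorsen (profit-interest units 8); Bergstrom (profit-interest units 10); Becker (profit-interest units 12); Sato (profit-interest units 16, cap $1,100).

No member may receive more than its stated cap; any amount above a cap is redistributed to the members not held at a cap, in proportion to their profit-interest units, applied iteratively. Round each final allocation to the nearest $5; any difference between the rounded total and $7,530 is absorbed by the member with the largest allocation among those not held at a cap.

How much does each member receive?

Andrade: $585 · Halvorsen: $1,560 · Bergstrom: $1,950 · Becker: $2,335 · Sato: $1,100

Combined profit-interest units = 49.
Proportional shares (ignoring caps): Andrade 461.02; Halvorsen 1,229.39; Bergstrom 1,536.73; Becker 1,844.08; Sato 2,458.78.
Capped: Sato ($1,100); residual $6,430 reallocated over remaining profit-interest units 33.
Remaining shares: Andrade 584.55 → $585; Halvorsen 1,558.79 → $1,560; Bergstrom 1,948.48 → $1,950; Becker 2,338.18 → $2,340.
Rounding difference −$5 applied to Becker → $2,335.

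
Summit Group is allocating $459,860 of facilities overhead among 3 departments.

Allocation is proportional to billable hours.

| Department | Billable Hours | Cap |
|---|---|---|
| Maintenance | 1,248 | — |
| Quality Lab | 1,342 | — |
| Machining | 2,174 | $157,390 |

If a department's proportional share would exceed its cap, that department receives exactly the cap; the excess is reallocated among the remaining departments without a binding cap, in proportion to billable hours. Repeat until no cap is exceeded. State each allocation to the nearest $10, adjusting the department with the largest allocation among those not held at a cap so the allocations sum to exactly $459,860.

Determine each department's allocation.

Maintenance: $145,750 · Quality Lab: $156,720 · Machining: $157,390

Combined billable hours = 4,764.
Pro-rata shares before constraints: Maintenance 120,467.10; Quality Lab 129,540.75; Machining 209,852.15.
Capped: Machining ($157,390); remaining pool $302,470 reallocated over remaining billable hours 2,590.
Redistributed shares: Maintenance 145,746.16 → $145,750; Quality Lab 156,723.84 → $156,720.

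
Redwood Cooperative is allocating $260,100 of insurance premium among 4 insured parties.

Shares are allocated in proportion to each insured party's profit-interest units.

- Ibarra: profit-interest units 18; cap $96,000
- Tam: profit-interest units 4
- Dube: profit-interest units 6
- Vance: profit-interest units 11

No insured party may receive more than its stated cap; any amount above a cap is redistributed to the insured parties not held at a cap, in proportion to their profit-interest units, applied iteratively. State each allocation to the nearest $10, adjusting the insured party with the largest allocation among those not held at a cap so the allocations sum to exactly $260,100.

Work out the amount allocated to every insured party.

Ibarra: $96,000 · Tam: $31,260 · Dube: $46,890 · Vance: $85,950

Sum of profit-interest units: 39.
Proportional shares (ignoring caps): Ibarra 120,046.15; Tam 26,676.92; Dube 40,015.38; Vance 73,361.54.
Cap binds for Ibarra ($96,000); residual $164,100 reallocated over remaining profit-interest units 21.
Remaining shares: Tam 31,257.14 → $31,260; Dube 46,885.71 → $46,890; Vance 85,957.14 → $85,960.
Rounding difference −$10 applied to Vance → $85,950.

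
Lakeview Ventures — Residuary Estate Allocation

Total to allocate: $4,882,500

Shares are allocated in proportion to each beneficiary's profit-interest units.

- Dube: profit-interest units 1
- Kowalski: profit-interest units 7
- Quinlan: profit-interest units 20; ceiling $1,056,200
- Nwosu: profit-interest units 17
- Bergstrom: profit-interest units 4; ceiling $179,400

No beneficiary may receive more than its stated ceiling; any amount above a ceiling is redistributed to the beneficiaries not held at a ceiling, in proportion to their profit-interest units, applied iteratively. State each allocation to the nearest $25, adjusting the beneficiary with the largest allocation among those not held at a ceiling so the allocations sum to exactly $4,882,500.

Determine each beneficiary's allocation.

Dube: $145,875 · Kowalski: $1,021,125 · Quinlan: $1,056,200 · Nwosu: $2,479,900 · Bergstrom: $179,400

Sum of profit-interest units: 49.
Unconstrained shares: Dube 99,642.86; Kowalski 697,500.00; Quinlan 1,992,857.14; Nwosu 1,693,928.57; Bergstrom 398,571.43.
Capped: Quinlan ($1,056,200), Bergstrom ($179,400); residual $3,646,900 reallocated over remaining profit-interest units 25.
Remaining shares: Dube 145,876.00 → $145,875; Kowalski 1,021,132.00 → $1,021,125; Nwosu 2,479,892.00 → $2,479,900.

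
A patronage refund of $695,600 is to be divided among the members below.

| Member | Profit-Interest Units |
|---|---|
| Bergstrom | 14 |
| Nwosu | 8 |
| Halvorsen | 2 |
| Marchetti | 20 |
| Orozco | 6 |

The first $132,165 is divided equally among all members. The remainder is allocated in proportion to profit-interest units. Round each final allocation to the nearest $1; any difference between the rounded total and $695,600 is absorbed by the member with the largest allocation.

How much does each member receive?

Bergstrom: $184,195; Nwosu: $116,583; Halvorsen: $48,970; Marchetti: $251,807; Orozco: $94,045

First tranche $132,165 split equally: $26,433 each.
Remainder $563,435 by profit-interest units (total 50): Bergstrom 157,761.80 → $157,762; Nwosu 90,149.60 → $90,150; Halvorsen 22,537.40 → $22,537; Marchetti 225,374.00 → $225,374; Orozco 67,612.20 → $67,612.
Totals: Bergstrom $26,433 + $157,762 = $184,195; Nwosu $26,433 + $90,150 = $116,583; Halvorsen $26,433 + $22,537 = $48,970; Marchetti $26,433 + $225,374 = $251,807; Orozco $26,433 + $67,612 = $94,045.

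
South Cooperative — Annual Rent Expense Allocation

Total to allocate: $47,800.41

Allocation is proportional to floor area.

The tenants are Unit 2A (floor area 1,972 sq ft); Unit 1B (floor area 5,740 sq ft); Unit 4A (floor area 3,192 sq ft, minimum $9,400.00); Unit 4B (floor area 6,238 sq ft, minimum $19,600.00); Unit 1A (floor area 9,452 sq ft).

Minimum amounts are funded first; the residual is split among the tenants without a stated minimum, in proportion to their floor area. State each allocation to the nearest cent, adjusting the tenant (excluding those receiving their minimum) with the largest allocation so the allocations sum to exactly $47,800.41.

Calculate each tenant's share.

Guaranteed amounts: Unit 4A $9,400.00; Unit 4B $19,600.00. Residual $18,800.41.
Residual split over remaining floor area 17,164: Unit 2A 2,160.0098 → $2,160.01; Unit 1B 6,287.2497 → $6,287.25; Unit 1A 10,353.1505 → $10,353.15.

Unit 2A: $2,160.01; Unit 1B: $6,287.25; Unit 4A: $9,400.00; Unit 4B: $19,600.00; Unit 1A: $10,353.15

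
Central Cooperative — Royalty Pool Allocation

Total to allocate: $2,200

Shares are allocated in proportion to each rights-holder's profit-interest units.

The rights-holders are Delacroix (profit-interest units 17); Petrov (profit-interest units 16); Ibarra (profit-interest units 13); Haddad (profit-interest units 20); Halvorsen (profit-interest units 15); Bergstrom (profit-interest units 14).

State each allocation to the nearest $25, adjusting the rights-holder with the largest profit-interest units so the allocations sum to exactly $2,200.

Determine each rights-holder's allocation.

Total profit-interest units = 95.
Raw shares: Delacroix 17/95 × $2,200 = 393.68; Petrov 16/95 × $2,200 = 370.53; Ibarra 13/95 × $2,200 = 301.05; Haddad 20/95 × $2,200 = 463.16; Halvorsen 15/95 × $2,200 = 347.37; Bergstrom 14/95 × $2,200 = 324.21.
After rounding ($25): Delacroix $400; Petrov $375; Ibarra $300; Haddad $475; Halvorsen $350; Bergstrom $325. Sum = $2,225.
Difference $2,200 − $2,225 = −$25 applied to largest profit-interest units (Haddad): Haddad becomes $450.

Delacroix: $400 | Petrov: $375 | Ibarra: $300 | Haddad: $450 | Halvorsen: $350 | Bergstrom: $325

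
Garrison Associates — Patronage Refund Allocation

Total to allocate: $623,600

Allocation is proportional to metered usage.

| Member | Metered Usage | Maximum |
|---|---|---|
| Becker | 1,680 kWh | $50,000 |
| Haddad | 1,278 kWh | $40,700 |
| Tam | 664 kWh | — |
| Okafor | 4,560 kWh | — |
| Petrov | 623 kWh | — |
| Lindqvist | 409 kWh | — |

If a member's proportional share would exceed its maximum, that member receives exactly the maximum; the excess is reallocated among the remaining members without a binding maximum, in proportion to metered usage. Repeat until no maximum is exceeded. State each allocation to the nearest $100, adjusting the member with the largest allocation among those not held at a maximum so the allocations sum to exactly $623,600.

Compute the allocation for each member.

Total metered usage = 9,214.
Unconstrained shares: Becker 113,701.76; Haddad 86,494.55; Tam 44,939.27; Okafor 308,619.06; Petrov 42,164.40; Lindqvist 27,680.96.
Capped: Becker ($50,000), Haddad ($40,700); balance $532,900 reallocated over remaining metered usage 6,256.
Shares after redistribution: Tam 56,561.00 → $56,600; Okafor 388,430.95 → $388,400; Petrov 53,068.53 → $53,100; Lindqvist 34,839.53 → $34,800.

Becker: $50,000 | Haddad: $40,700 | Tam: $56,600 | Okafor: $388,400 | Petrov: $53,100 | Lindqvist: $34,800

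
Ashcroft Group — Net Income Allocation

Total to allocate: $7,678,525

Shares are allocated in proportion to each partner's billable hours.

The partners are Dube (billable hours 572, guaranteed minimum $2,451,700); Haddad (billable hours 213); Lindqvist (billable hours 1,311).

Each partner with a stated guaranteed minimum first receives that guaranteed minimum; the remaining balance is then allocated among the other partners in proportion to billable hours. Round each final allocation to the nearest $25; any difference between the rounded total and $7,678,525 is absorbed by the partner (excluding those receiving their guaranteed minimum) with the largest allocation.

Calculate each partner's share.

Dube: $2,451,700 | Haddad: $730,525 | Lindqvist: $4,496,300

Fund the minimums — Dube $2,451,700. Residual $5,226,825.
Residual split over remaining billable hours 1,524: Haddad 730,520.82 → $730,525; Lindqvist 4,496,304.18 → $4,496,300.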